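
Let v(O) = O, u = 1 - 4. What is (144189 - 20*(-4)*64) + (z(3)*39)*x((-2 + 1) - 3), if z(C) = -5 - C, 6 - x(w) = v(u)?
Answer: 146501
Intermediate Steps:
u = -3
x(w) = 9 (x(w) = 6 - 1*(-3) = 6 + 3 = 9)
(144189 - 20*(-4)*64) + (z(3)*39)*x((-2 + 1) - 3) = (144189 - 20*(-4)*64) + ((-5 - 1*3)*39)*9 = (144189 + 80*64) + ((-5 - 3)*39)*9 = (144189 + 5120) - 8*39*9 = 149309 - 312*9 = 149309 - 2808 = 146501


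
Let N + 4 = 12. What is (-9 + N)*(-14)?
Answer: 14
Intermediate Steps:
N = 8 (N = -4 + 12 = 8)
(-9 + N)*(-14) = (-9 + 8)*(-14) = -1*(-14) = 14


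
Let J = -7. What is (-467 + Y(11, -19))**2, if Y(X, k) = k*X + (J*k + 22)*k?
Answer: 13111641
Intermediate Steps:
Y(X, k) = X*k + k*(22 - 7*k) (Y(X, k) = k*X + (-7*k + 22)*k = X*k + (22 - 7*k)*k = X*k + k*(22 - 7*k))
(-467 + Y(11, -19))**2 = (-467 - 19*(22 + 11 - 7*(-19)))**2 = (-467 - 19*(22 + 11 + 133))**2 = (-467 - 19*166)**2 = (-467 - 3154)**2 = (-3621)**2 = 13111641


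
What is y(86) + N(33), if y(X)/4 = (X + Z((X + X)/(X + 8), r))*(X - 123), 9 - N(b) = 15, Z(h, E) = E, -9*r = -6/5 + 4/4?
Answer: -573178/45 ≈ -12737.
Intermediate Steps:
r = 1/45 (r = -(-6/5 + 4/4)/9 = -(-6*⅕ + 4*(¼))/9 = -(-6/5 + 1)/9 = -⅑*(-⅕) = 1/45 ≈ 0.022222)
N(b) = -6 (N(b) = 9 - 1*15 = 9 - 15 = -6)
y(X) = 4*(-123 + X)*(1/45 + X) (y(X) = 4*((X + 1/45)*(X - 123)) = 4*((1/45 + X)*(-123 + X)) = 4*((-123 + X)*(1/45 + X)) = 4*(-123 + X)*(1/45 + X))
y(86) + N(33) = (-164/15 + 4*86² - 22136/45*86) - 6 = (-164/15 + 4*7396 - 1903696/45) - 6 = (-164/15 + 29584 - 1903696/45) - 6 = -572908/45 - 6 = -573178/45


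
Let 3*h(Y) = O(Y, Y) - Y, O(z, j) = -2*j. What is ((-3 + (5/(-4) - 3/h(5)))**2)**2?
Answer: 28398241/160000 ≈ 177.49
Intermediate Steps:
h(Y) = -Y (h(Y) = (-2*Y - Y)/3 = (-3*Y)/3 = -Y)
((-3 + (5/(-4) - 3/h(5)))**2)**2 = ((-3 + (5/(-4) - 3/((-1*5))))**2)**2 = ((-3 + (5*(-1/4) - 3/(-5)))**2)**2 = ((-3 + (-5/4 - 3*(-1/5)))**2)**2 = ((-3 + (-5/4 + 3/5))**2)**2 = ((-3 - 13/20)**2)**2 = ((-73/20)**2)**2 = (5329/400)**2 = 28398241/160000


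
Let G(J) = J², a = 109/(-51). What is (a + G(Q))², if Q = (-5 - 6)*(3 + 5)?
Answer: 155894677225/2601 ≈ 5.9936e+7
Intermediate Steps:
a = -109/51 (a = 109*(-1/51) = -109/51 ≈ -2.1373)
Q = -88 (Q = -11*8 = -88)
(a + G(Q))² = (-109/51 + (-88)²)² = (-109/51 + 7744)² = (394835/51)² = 155894677225/2601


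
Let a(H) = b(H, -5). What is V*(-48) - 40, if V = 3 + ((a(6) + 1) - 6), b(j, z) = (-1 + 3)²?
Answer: -136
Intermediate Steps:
b(j, z) = 4 (b(j, z) = 2² = 4)
a(H) = 4
V = 2 (V = 3 + ((4 + 1) - 6) = 3 + (5 - 6) = 3 - 1 = 2)
V*(-48) - 40 = 2*(-48) - 40 = -96 - 40 = -136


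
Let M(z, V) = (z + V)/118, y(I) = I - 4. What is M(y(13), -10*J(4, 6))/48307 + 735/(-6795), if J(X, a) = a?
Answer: -279334177/2582202378 ≈ -0.10818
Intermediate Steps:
y(I) = -4 + I
M(z, V) = V/118 + z/118 (M(z, V) = (V + z)*(1/118) = V/118 + z/118)
M(y(13), -10*J(4, 6))/48307 + 735/(-6795) = ((-10*6)/118 + (-4 + 13)/118)/48307 + 735/(-6795) = ((1/118)*(-60) + (1/118)*9)*(1/48307) + 735*(-1/6795) = (-30/59 + 9/118)*(1/48307) - 49/453 = -51/118*1/48307 - 49/453 = -51/5700226 - 49/453 = -279334177/2582202378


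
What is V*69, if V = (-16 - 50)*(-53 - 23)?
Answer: 346104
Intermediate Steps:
V = 5016 (V = -66*(-76) = 5016)
V*69 = 5016*69 = 346104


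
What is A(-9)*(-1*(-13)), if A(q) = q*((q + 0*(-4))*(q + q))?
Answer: -18954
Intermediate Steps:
A(q) = 2*q³ (A(q) = q*((q + 0)*(2*q)) = q*(q*(2*q)) = q*(2*q²) = 2*q³)
A(-9)*(-1*(-13)) = (2*(-9)³)*(-1*(-13)) = (2*(-729))*13 = -1458*13 = -18954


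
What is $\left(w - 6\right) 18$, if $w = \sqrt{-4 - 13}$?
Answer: $-108 + 18 i \sqrt{17} \approx -108.0 + 74.216 i$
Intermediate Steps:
$w = i \sqrt{17}$ ($w = \sqrt{-17} = i \sqrt{17} \approx 4.1231 i$)
$\left(w - 6\right) 18 = \left(i \sqrt{17} - 6\right) 18 = \left(-6 + i \sqrt{17}\right) 18 = -108 + 18 i \sqrt{17}$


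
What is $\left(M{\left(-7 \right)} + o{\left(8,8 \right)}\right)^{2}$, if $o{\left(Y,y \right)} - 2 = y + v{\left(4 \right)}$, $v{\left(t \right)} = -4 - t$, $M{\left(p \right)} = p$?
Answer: $25$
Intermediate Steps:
$o{\left(Y,y \right)} = -6 + y$ ($o{\left(Y,y \right)} = 2 + \left(y - 8\right) = 2 + \left(-8 + y\right) = -6 + y$)
$\left(M{\left(-7 \right)} + o{\left(8,8 \right)}\right)^{2} = \left(-7 + \left(-6 + 8\right)\right)^{2} = \left(-7 + 2\right)^{2} = \left(-5\right)^{2} = 25$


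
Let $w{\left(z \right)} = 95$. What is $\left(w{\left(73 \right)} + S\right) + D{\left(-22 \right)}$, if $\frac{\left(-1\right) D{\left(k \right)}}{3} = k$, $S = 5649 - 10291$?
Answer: $-4481$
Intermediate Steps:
$S = -4642$
$D{\left(k \right)} = - 3 k$
$\left(w{\left(73 \right)} + S\right) + D{\left(-22 \right)} = \left(95 - 4642\right) - -66 = -4547 + 66 = -4481$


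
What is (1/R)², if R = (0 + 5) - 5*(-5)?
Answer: 1/900 ≈ 0.0011111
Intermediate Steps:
R = 30 (R = 5 + 25 = 30)
(1/R)² = (1/30)² = 1/900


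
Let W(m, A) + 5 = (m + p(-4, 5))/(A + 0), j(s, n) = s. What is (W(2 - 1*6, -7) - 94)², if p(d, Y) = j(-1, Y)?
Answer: 473344/49 ≈ 9660.1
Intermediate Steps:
p(d, Y) = -1
W(m, A) = -5 + (-1 + m)/A (W(m, A) = -5 + (m - 1)/(A + 0) = -5 + (-1 + m)/A)
(W(2 - 1*6, -7) - 94)² = ((-1 + (2 - 1*6) - 5*(-7))/(-7) - 94)² = (-(-1 + (2 - 6) + 35)/7 - 94)² = (-(-1 - 4 + 35)/7 - 94)² = (-⅐*30 - 94)² = (-30/7 - 94)² = (-688/7)² = 473344/49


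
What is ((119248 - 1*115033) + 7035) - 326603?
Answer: -315353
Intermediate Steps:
((119248 - 1*115033) + 7035) - 326603 = ((119248 - 115033) + 7035) - 326603 = (4215 + 7035) - 326603 = 11250 - 326603 = -315353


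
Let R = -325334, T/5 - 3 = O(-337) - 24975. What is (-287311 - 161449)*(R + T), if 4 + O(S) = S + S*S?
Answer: -52031926960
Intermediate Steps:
O(S) = -4 + S + S² (O(S) = -4 + (S + S*S) = -4 + (S + S²) = -4 + S + S²)
T = 441280 (T = 15 + 5*((-4 - 337 + (-337)²) - 24975) = 15 + 5*((-4 - 337 + 113569) - 24975) = 15 + 5*(113228 - 24975) = 15 + 5*88253 = 15 + 441265 = 441280)
(-287311 - 161449)*(R + T) = (-287311 - 161449)*(-325334 + 441280) = -448760*115946 = -52031926960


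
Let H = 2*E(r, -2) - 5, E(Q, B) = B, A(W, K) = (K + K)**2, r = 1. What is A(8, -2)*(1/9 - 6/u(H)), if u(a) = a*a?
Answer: 16/27 ≈ 0.59259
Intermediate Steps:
A(W, K) = 4*K**2 (A(W, K) = (2*K)**2 = 4*K**2)
H = -9 (H = 2*(-2) - 5 = -4 - 5 = -9)
u(a) = a**2
A(8, -2)*(1/9 - 6/u(H)) = (4*(-2)**2)*(1/9 - 6/((-9)**2)) = (4*4)*(1/9 - 6/81) = 16*(1/9 - 6*1/81) = 16*(1/9 - 2/27) = 16*(1/27) = 16/27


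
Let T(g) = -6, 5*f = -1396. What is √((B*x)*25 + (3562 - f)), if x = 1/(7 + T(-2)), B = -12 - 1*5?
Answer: √85405/5 ≈ 58.448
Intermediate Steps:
f = -1396/5 (f = (⅕)*(-1396) = -1396/5 ≈ -279.20)
B = -17 (B = -12 - 5 = -17)
x = 1 (x = 1/(7 - 6) = 1/1 = 1)
√((B*x)*25 + (3562 - f)) = √(-17*1*25 + (3562 - 1*(-1396/5))) = √(-17*25 + (3562 + 1396/5)) = √(-425 + 19206/5) = √(17081/5) = √85405/5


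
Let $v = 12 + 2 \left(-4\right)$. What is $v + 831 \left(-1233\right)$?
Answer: $-1024619$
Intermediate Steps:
$v = 4$ ($v = 12 - 8 = 4$)
$v + 831 \left(-1233\right) = 4 + 831 \left(-1233\right) = 4 - 1024623 = -1024619$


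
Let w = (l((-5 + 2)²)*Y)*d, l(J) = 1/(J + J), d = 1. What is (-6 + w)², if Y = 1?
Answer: 11449/324 ≈ 35.336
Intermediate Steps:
l(J) = 1/(2*J)
w = 1/18 (w = ((1/(2*((-5 + 2)²)))*1)*1 = ((1/(2*((-3)²)))*1)*1 = (((½)/9)*1)*1 = (((½)*(⅑))*1)*1 = ((1/18)*1)*1 = (1/18)*1 = 1/18 ≈ 0.055556)
(-6 + w)² = (-6 + 1/18)² = (-107/18)² = 11449/324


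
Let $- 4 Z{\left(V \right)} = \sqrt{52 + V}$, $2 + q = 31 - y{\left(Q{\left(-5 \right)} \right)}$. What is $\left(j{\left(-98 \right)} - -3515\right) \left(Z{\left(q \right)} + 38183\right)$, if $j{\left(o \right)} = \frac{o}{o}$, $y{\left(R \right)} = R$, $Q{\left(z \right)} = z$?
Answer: $134251428 - 879 \sqrt{86} \approx 1.3424 \cdot 10^{8}$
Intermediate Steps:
$j{\left(o \right)} = 1$
$q = 34$ ($q = -2 + \left(31 - -5\right) = -2 + \left(31 + 5\right) = -2 + 36 = 34$)
$Z{\left(V \right)} = - \frac{\sqrt{52 + V}}{4}$
$\left(j{\left(-98 \right)} - -3515\right) \left(Z{\left(q \right)} + 38183\right) = \left(1 - -3515\right) \left(- \frac{\sqrt{52 + 34}}{4} + 38183\right) = \left(1 + \left(-73 + 3588\right)\right) \left(- \frac{\sqrt{86}}{4} + 38183\right) = \left(1 + 3515\right) \left(38183 - \frac{\sqrt{86}}{4}\right) = 3516 \left(38183 - \frac{\sqrt{86}}{4}\right) = 134251428 - 879 \sqrt{86}$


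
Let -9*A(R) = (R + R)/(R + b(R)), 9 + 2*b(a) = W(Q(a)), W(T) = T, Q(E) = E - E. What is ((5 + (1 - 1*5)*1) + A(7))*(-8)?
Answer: -136/45 ≈ -3.0222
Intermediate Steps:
Q(E) = 0
b(a) = -9/2 (b(a) = -9/2 + (½)*0 = -9/2 + 0 = -9/2)
A(R) = -2*R/(9*(-9/2 + R)) (A(R) = -(R + R)/(9*(R - 9/2)) = -2*R/(9*(-9/2 + R)))
((5 + (1 - 1*5)*1) + A(7))*(-8) = ((5 + (1 - 1*5)*1) - 4*7/(-81 + 18*7))*(-8) = ((5 + (1 - 5)*1) - 4*7/(-81 + 126))*(-8) = ((5 - 4*1) - 4*7/45)*(-8) = ((5 - 4) - 4*7*1/45)*(-8) = (1 - 28/45)*(-8) = (17/45)*(-8) = -136/45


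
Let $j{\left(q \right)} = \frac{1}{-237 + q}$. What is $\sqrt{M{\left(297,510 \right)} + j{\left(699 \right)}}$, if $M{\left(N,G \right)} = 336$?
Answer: $\frac{\sqrt{71717646}}{462} \approx 18.33$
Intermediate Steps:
$\sqrt{M{\left(297,510 \right)} + j{\left(699 \right)}} = \sqrt{336 + \frac{1}{-237 + 699}} = \sqrt{336 + \frac{1}{462}} = \sqrt{\frac{155233}{462}} = \frac{\sqrt{71717646}}{462}$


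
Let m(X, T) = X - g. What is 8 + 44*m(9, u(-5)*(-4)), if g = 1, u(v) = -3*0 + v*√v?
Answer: 360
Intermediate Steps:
u(v) = v^(3/2) (u(v) = 0 + v^(3/2) = v^(3/2))
m(X, T) = -1 + X (m(X, T) = X - 1*1 = X - 1 = -1 + X)
8 + 44*m(9, u(-5)*(-4)) = 8 + 44*(-1 + 9) = 8 + 44*8 = 8 + 352 = 360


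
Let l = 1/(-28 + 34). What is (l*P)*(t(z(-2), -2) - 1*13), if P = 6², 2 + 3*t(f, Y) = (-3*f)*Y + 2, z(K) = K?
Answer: -102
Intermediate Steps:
t(f, Y) = -Y*f (t(f, Y) = -⅔ + ((-3*f)*Y + 2)/3 = -⅔ + (-3*Y*f + 2)/3 = -⅔ + (2 - 3*Y*f)/3 = -⅔ + (⅔ - Y*f) = -Y*f)
l = ⅙ (l = 1/6 = ⅙ ≈ 0.16667)
P = 36
(l*P)*(t(z(-2), -2) - 1*13) = ((⅙)*36)*(-1*(-2)*(-2) - 1*13) = 6*(-4 - 13) = 6*(-17) = -102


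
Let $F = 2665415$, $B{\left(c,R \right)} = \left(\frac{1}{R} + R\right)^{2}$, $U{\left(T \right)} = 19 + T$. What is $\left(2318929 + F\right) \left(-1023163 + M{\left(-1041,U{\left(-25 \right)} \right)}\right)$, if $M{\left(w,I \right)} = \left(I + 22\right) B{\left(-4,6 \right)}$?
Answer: $-5096763663656$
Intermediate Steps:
$B{\left(c,R \right)} = \left(R + \frac{1}{R}\right)^{2}$
$M{\left(w,I \right)} = \frac{15059}{18} + \frac{1369 I}{36}$ ($M{\left(w,I \right)} = \left(I + 22\right) \frac{\left(1 + 6^{2}\right)^{2}}{36} = \left(22 + I\right) \frac{\left(1 + 36\right)^{2}}{36} = \left(22 + I\right) \frac{37^{2}}{36} = \left(22 + I\right) \frac{1}{36} \cdot 1369 = \left(22 + I\right) \frac{1369}{36} = \frac{15059}{18} + \frac{1369 I}{36}$)
$\left(2318929 + F\right) \left(-1023163 + M{\left(-1041,U{\left(-25 \right)} \right)}\right) = \left(2318929 + 2665415\right) \left(-1023163 + \left(\frac{15059}{18} + \frac{1369 \left(19 - 25\right)}{36}\right)\right) = 4984344 \left(-1023163 + \left(\frac{15059}{18} + \frac{1369}{36} \left(-6\right)\right)\right) = 4984344 \left(-1023163 + \left(\frac{15059}{18} - \frac{1369}{6}\right)\right) = 4984344 \left(-1023163 + \frac{5476}{9}\right) = 4984344 \left(- \frac{9202991}{9}\right) = -5096763663656$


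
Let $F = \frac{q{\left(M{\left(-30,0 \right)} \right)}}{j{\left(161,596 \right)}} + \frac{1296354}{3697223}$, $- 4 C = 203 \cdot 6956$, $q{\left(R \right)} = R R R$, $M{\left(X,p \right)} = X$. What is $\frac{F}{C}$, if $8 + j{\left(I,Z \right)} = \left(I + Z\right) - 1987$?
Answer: $- \frac{50714953626}{807908011938629} \approx -6.2773 \cdot 10^{-5}$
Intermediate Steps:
$j{\left(I,Z \right)} = -1995 + I + Z$ ($j{\left(I,Z \right)} = -8 - \left(1987 - I - Z\right) = -8 + \left(-1987 + I + Z\right) = -1995 + I + Z$)
$q{\left(R \right)} = R^{3}$ ($q{\left(R \right)} = R^{2} R = R^{3}$)
$C = -353017$ ($C = - \frac{203 \cdot 6956}{4} = \left(- \frac{1}{4}\right) 1412068 = -353017$)
$F = \frac{50714953626}{2288581037}$ ($F = \frac{\left(-30\right)^{3}}{-1995 + 161 + 596} + \frac{1296354}{3697223} = - \frac{27000}{-1238} + 1296354 \cdot \frac{1}{3697223} = \left(-27000\right) \left(- \frac{1}{1238}\right) + \frac{1296354}{3697223} = \frac{13500}{619} + \frac{1296354}{3697223} = \frac{50714953626}{2288581037} \approx 22.16$)
$\frac{F}{C} = \frac{50714953626}{2288581037 \left(-353017\right)} = \frac{50714953626}{2288581037} \left(- \frac{1}{353017}\right) = - \frac{50714953626}{807908011938629}$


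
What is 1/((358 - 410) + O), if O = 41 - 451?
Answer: -1/462 ≈ -0.0021645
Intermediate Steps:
O = -410
1/((358 - 410) + O) = 1/((358 - 410) - 410) = 1/(-52 - 410) = 1/(-462) = -1/462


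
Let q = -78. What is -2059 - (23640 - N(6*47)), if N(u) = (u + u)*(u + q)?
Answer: 89357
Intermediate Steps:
N(u) = 2*u*(-78 + u) (N(u) = (u + u)*(u - 78) = (2*u)*(-78 + u) = 2*u*(-78 + u))
-2059 - (23640 - N(6*47)) = -2059 - (23640 - 2*6*47*(-78 + 6*47)) = -2059 - (23640 - 2*282*(-78 + 282)) = -2059 - (23640 - 2*282*204) = -2059 - (23640 - 1*115056) = -2059 - (23640 - 115056) = -2059 - 1*(-91416) = -2059 + 91416 = 89357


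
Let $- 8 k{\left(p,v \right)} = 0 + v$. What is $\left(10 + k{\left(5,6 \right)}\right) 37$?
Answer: $\frac{1369}{4} \approx 342.25$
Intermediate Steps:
$k{\left(p,v \right)} = - \frac{v}{8}$ ($k{\left(p,v \right)} = - \frac{0 + v}{8} = - \frac{v}{8}$)
$\left(10 + k{\left(5,6 \right)}\right) 37 = \left(10 - \frac{3}{4}\right) 37 = \frac{37}{4} \cdot 37 = \frac{1369}{4}$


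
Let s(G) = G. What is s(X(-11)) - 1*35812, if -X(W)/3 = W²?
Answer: -36175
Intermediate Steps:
X(W) = -3*W²
s(X(-11)) - 1*35812 = -3*(-11)² - 1*35812 = -3*121 - 35812 = -363 - 35812 = -36175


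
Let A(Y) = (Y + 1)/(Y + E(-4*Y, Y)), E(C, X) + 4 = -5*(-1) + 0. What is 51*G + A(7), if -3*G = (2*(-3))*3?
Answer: 307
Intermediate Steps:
E(C, X) = 1 (E(C, X) = -4 + (-5*(-1) + 0) = -4 + (5 + 0) = -4 + 5 = 1)
A(Y) = 1 (A(Y) = (Y + 1)/(Y + 1) = (1 + Y)/(1 + Y) = 1)
G = 6 (G = -2*(-3)*3/3 = -(-2)*3 = -⅓*(-18) = 6)
51*G + A(7) = 51*6 + 1 = 306 + 1 = 307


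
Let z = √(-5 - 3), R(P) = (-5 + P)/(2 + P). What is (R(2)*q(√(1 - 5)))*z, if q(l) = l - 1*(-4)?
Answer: √2*(3 - 6*I) ≈ 4.2426 - 8.4853*I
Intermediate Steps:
q(l) = 4 + l (q(l) = l + 4 = 4 + l)
R(P) = (-5 + P)/(2 + P)
z = 2*I*√2 (z = √(-8) = 2*I*√2 ≈ 2.8284*I)
(R(2)*q(√(1 - 5)))*z = (((-5 + 2)/(2 + 2))*(4 + √(1 - 5)))*(2*I*√2) = ((-3/4)*(4 + √(-4)))*(2*I*√2) = (((¼)*(-3))*(4 + 2*I))*(2*I*√2) = (-3*(4 + 2*I)/4)*(2*I*√2) = (-3 - 3*I/2)*(2*I*√2) = 2*I*√2*(-3 - 3*I/2)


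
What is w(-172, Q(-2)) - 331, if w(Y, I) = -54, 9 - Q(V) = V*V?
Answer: -385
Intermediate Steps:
Q(V) = 9 - V**2 (Q(V) = 9 - V*V = 9 - V**2)
w(-172, Q(-2)) - 331 = -54 - 331 = -385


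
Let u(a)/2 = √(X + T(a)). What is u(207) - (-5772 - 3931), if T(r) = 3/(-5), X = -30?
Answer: 9703 + 6*I*√85/5 ≈ 9703.0 + 11.063*I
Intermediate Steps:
T(r) = -⅗ (T(r) = 3*(-⅕) = -⅗)
u(a) = 6*I*√85/5 (u(a) = 2*√(-30 - ⅗) = 2*√(-153/5) = 2*(3*I*√85/5) = 6*I*√85/5)
u(207) - (-5772 - 3931) = 6*I*√85/5 - (-5772 - 3931) = 6*I*√85/5 - 1*(-9703) = 6*I*√85/5 + 9703 = 9703 + 6*I*√85/5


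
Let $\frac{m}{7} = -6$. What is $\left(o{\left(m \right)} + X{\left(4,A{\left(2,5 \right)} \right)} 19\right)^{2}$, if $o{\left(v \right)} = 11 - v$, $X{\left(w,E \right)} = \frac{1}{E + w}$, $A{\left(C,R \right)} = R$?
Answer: $\frac{246016}{81} \approx 3037.2$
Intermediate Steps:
$m = -42$ ($m = 7 \left(-6\right) = -42$)
$\left(o{\left(m \right)} + X{\left(4,A{\left(2,5 \right)} \right)} 19\right)^{2} = \left(\left(11 - -42\right) + \frac{1}{5 + 4} \cdot 19\right)^{2} = \left(\left(11 + 42\right) + \frac{1}{9} \cdot 19\right)^{2} = \left(53 + \frac{1}{9} \cdot 19\right)^{2} = \left(53 + \frac{19}{9}\right)^{2} = \left(\frac{496}{9}\right)^{2} = \frac{246016}{81}$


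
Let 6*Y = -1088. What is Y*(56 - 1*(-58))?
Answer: -20672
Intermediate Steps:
Y = -544/3 (Y = (⅙)*(-1088) = -544/3 ≈ -181.33)
Y*(56 - 1*(-58)) = -544*(56 - 1*(-58))/3 = -544*(56 + 58)/3 = -544/3*114 = -20672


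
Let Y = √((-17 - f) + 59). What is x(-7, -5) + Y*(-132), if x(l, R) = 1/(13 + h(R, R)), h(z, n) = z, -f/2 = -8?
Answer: ⅛ - 132*√26 ≈ -672.95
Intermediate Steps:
f = 16 (f = -2*(-8) = 16)
Y = √26 (Y = √((-17 - 1*16) + 59) = √((-17 - 16) + 59) = √(-33 + 59) = √26 ≈ 5.0990)
x(l, R) = 1/(13 + R)
x(-7, -5) + Y*(-132) = 1/(13 - 5) + √26*(-132) = 1/8 - 132*√26 = ⅛ - 132*√26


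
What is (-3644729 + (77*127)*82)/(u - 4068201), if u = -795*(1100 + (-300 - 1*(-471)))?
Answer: 947617/1692882 ≈ 0.55977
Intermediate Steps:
u = -1010445 (u = -795*(1100 + (-300 + 471)) = -795*(1100 + 171) = -795*1271 = -1010445)
(-3644729 + (77*127)*82)/(u - 4068201) = (-3644729 + (77*127)*82)/(-1010445 - 4068201) = (-3644729 + 9779*82)/(-5078646) = (-3644729 + 801878)*(-1/5078646) = -2842851*(-1/5078646) = 947617/1692882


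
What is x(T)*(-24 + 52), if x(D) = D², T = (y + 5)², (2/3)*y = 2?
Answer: 114688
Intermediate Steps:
y = 3 (y = (3/2)*2 = 3)
T = 64 (T = (3 + 5)² = 8² = 64)
x(T)*(-24 + 52) = 64²*(-24 + 52) = 4096*28 = 114688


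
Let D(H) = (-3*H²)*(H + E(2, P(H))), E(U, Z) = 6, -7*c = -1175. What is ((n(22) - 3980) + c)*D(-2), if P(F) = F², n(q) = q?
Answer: 1273488/7 ≈ 1.8193e+5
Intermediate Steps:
c = 1175/7 (c = -⅐*(-1175) = 1175/7 ≈ 167.86)
D(H) = -3*H²*(6 + H) (D(H) = (-3*H²)*(H + 6) = (-3*H²)*(6 + H) = -3*H²*(6 + H))
((n(22) - 3980) + c)*D(-2) = ((22 - 3980) + 1175/7)*(3*(-2)²*(-6 - 1*(-2))) = (-3958 + 1175/7)*(3*4*(-6 + 2)) = -79593*4*(-4)/7 = -26531/7*(-48) = 1273488/7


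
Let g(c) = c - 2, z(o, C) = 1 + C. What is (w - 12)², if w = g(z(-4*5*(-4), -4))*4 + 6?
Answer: 676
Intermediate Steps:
g(c) = -2 + c
w = -14 (w = (-2 + (1 - 4))*4 + 6 = (-2 - 3)*4 + 6 = -5*4 + 6 = -20 + 6 = -14)
(w - 12)² = (-14 - 12)² = (-26)² = 676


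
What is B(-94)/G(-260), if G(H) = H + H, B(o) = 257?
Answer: -257/520 ≈ -0.49423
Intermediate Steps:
G(H) = 2*H
B(-94)/G(-260) = 257/((2*(-260))) = 257/(-520) = 257*(-1/520) = -257/520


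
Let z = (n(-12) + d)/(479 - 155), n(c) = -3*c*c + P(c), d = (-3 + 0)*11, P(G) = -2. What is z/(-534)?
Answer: 467/173016 ≈ 0.0026992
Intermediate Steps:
d = -33 (d = -3*11 = -33)
n(c) = -2 - 3*c² (n(c) = -3*c*c - 2 = -3*c² - 2 = -2 - 3*c²)
z = -467/324 (z = ((-2 - 3*(-12)²) - 33)/(479 - 155) = ((-2 - 3*144) - 33)/324 = ((-2 - 432) - 33)*(1/324) = (-434 - 33)*(1/324) = -467*1/324 = -467/324 ≈ -1.4414)
z/(-534) = -467/324/(-534) = -467/324*(-1/534) = 467/173016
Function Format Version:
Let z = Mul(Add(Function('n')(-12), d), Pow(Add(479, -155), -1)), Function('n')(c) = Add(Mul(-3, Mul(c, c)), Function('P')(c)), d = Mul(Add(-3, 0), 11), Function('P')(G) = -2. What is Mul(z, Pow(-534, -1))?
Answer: Rational(467, 173016) ≈ 0.0026992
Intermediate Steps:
d = -33 (d = Mul(-3, 11) = -33)
Function('n')(c) = Add(-2, Mul(-3, Pow(c, 2))) (Function('n')(c) = Add(Mul(-3, Mul(c, c)), -2) = Add(Mul(-3, Pow(c, 2)), -2) = Add(-2, Mul(-3, Pow(c, 2))))
z = Rational(-467, 324) (z = Mul(Add(Add(-2, Mul(-3, Pow(-12, 2))), -33), Pow(Add(479, -155), -1)) = Mul(Add(Add(-2, Mul(-3, 144)), -33), Pow(324, -1)) = Mul(Add(Add(-2, -432), -33), Rational(1, 324)) = Mul(Add(-434, -33), Rational(1, 324)) = Mul(-467, Rational(1, 324)) = Rational(-467, 324) ≈ -1.4414)
Mul(z, Pow(-534, -1)) = Mul(Rational(-467, 324), Pow(-534, -1)) = Mul(Rational(-467, 324), Rational(-1, 534)) = Rational(467, 173016)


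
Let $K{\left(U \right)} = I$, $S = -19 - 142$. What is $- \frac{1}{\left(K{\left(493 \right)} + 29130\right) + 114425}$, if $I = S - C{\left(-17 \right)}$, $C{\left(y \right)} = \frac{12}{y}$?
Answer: $- \frac{17}{2437710} \approx -6.9738 \cdot 10^{-6}$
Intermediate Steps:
$S = -161$ ($S = -19 - 142 = -161$)
$I = - \frac{2725}{17}$ ($I = -161 - \frac{12}{-17} = -161 - 12 \left(- \frac{1}{17}\right) = -161 - - \frac{12}{17} = -161 + \frac{12}{17} = - \frac{2725}{17} \approx -160.29$)
$K{\left(U \right)} = - \frac{2725}{17}$
$- \frac{1}{\left(K{\left(493 \right)} + 29130\right) + 114425} = - \frac{1}{\left(- \frac{2725}{17} + 29130\right) + 114425} = - \frac{1}{\frac{492485}{17} + 114425} = - \frac{1}{\frac{2437710}{17}} = \left(-1\right) \frac{17}{2437710} = - \frac{17}{2437710}$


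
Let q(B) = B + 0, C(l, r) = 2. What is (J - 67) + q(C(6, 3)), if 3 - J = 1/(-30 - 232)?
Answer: -16243/262 ≈ -61.996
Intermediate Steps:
q(B) = B
J = 787/262 (J = 3 - 1/(-30 - 232) = 3 - 1/(-262) = 3 - 1*(-1/262) = 3 + 1/262 = 787/262 ≈ 3.0038)
(J - 67) + q(C(6, 3)) = (787/262 - 67) + 2 = -16767/262 + 2 = -16243/262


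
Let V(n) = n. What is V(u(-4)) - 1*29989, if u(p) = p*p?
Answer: -29973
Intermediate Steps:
u(p) = p²
V(u(-4)) - 1*29989 = (-4)² - 1*29989 = 16 - 29989 = -29973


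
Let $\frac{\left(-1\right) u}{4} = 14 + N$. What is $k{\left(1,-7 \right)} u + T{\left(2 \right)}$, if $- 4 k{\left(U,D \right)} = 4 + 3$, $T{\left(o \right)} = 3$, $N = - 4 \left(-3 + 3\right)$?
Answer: $101$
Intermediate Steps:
$N = 0$ ($N = \left(-4\right) 0 = 0$)
$k{\left(U,D \right)} = - \frac{7}{4}$ ($k{\left(U,D \right)} = - \frac{4 + 3}{4} = \left(- \frac{1}{4}\right) 7 = - \frac{7}{4}$)
$u = -56$ ($u = - 4 \left(14 + 0\right) = \left(-4\right) 14 = -56$)
$k{\left(1,-7 \right)} u + T{\left(2 \right)} = \left(- \frac{7}{4}\right) \left(-56\right) + 3 = 98 + 3 = 101$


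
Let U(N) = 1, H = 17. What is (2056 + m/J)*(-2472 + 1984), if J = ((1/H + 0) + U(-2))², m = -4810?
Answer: 88321412/81 ≈ 1.0904e+6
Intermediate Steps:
J = 324/289 (J = ((1/17 + 0) + 1)² = (1/17 + 1)² = (18/17)² = 324/289 ≈ 1.1211)
(2056 + m/J)*(-2472 + 1984) = (2056 - 4810/324/289)*(-2472 + 1984) = (2056 - 4810*289/324)*(-488) = (2056 - 695045/162)*(-488) = -361973/162*(-488) = 88321412/81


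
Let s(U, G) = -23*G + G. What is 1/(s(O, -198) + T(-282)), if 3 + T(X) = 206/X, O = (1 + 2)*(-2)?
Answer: 141/613670 ≈ 0.00022977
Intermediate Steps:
O = -6 (O = 3*(-2) = -6)
s(U, G) = -22*G
T(X) = -3 + 206/X
1/(s(O, -198) + T(-282)) = 1/(-22*(-198) + (-3 + 206/(-282))) = 1/(4356 + (-3 + 206*(-1/282))) = 1/(4356 + (-3 - 103/141)) = 1/(4356 - 526/141) = 1/(613670/141) = 141/613670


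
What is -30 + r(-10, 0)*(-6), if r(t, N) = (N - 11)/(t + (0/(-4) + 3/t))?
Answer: -3750/103 ≈ -36.408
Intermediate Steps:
r(t, N) = (-11 + N)/(t + 3/t) (r(t, N) = (-11 + N)/(t + (0*(-¼) + 3/t)) = (-11 + N)/(t + (0 + 3/t)) = (-11 + N)/(t + 3/t))
-30 + r(-10, 0)*(-6) = -30 - 10*(-11 + 0)/(3 + (-10)²)*(-6) = -30 - 10*(-11)/(3 + 100)*(-6) = -30 - 10*(-11)/103*(-6) = -30 - 10*1/103*(-11)*(-6) = -30 + (110/103)*(-6) = -30 - 660/103 = -3750/103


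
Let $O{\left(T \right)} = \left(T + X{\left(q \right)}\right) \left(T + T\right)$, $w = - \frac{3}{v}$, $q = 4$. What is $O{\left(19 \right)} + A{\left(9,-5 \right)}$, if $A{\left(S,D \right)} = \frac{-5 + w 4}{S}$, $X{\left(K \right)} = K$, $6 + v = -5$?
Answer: $\frac{86483}{99} \approx 873.57$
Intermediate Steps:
$v = -11$ ($v = -6 - 5 = -11$)
$w = \frac{3}{11}$ ($w = - \frac{3}{-11} = \left(-3\right) \left(- \frac{1}{11}\right) = \frac{3}{11} \approx 0.27273$)
$O{\left(T \right)} = 2 T \left(4 + T\right)$ ($O{\left(T \right)} = \left(T + 4\right) \left(T + T\right) = \left(4 + T\right) 2 T = 2 T \left(4 + T\right)$)
$A{\left(S,D \right)} = - \frac{43}{11 S}$ ($A{\left(S,D \right)} = \frac{-5 + \frac{3}{11} \cdot 4}{S} = \frac{-5 + \frac{12}{11}}{S} = - \frac{43}{11 S}$)
$O{\left(19 \right)} + A{\left(9,-5 \right)} = 2 \cdot 19 \left(4 + 19\right) - \frac{43}{11 \cdot 9} = 2 \cdot 19 \cdot 23 - \frac{43}{99} = 874 - \frac{43}{99} = \frac{86483}{99}$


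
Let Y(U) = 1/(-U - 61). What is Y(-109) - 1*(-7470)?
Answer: 358561/48 ≈ 7470.0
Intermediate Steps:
Y(U) = 1/(-61 - U)
Y(-109) - 1*(-7470) = -1/(61 - 109) - 1*(-7470) = -1/(-48) + 7470 = -1*(-1/48) + 7470 = 1/48 + 7470 = 358561/48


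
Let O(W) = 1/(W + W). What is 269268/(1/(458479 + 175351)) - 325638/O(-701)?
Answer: 171126680916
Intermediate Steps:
O(W) = 1/(2*W)
269268/(1/(458479 + 175351)) - 325638/O(-701) = 269268/(1/(458479 + 175351)) - 325638/((½)/(-701)) = 269268/(1/633830) - 325638/((½)*(-1/701)) = 269268/(1/633830) - 325638/(-1/1402) = 269268*633830 - 325638*(-1402) = 170670136440 + 456544476 = 171126680916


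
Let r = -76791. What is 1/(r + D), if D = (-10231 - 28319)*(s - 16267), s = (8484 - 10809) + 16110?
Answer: 1/95604309 ≈ 1.0460e-8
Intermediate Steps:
s = 13785 (s = -2325 + 16110 = 13785)
D = 95681100 (D = (-10231 - 28319)*(13785 - 16267) = -38550*(-2482) = 95681100)
1/(r + D) = 1/(-76791 + 95681100) = 1/95604309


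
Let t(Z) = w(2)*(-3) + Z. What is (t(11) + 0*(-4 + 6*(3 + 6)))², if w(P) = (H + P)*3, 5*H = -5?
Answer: 4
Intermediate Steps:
H = -1 (H = (⅕)*(-5) = -1)
w(P) = -3 + 3*P (w(P) = (-1 + P)*3 = -3 + 3*P)
t(Z) = -9 + Z (t(Z) = (-3 + 3*2)*(-3) + Z = (-3 + 6)*(-3) + Z = 3*(-3) + Z = -9 + Z)
(t(11) + 0*(-4 + 6*(3 + 6)))² = ((-9 + 11) + 0*(-4 + 6*(3 + 6)))² = (2 + 0*(-4 + 6*9))² = (2 + 0*(-4 + 54))² = (2 + 0*50)² = (2 + 0)² = 2² = 4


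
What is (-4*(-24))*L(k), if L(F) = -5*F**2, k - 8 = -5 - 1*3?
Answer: 0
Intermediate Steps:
k = 0 (k = 8 + (-5 - 1*3) = 8 + (-5 - 3) = 8 - 8 = 0)
(-4*(-24))*L(k) = (-4*(-24))*(-5*0**2) = 96*(-5*0) = 96*0 = 0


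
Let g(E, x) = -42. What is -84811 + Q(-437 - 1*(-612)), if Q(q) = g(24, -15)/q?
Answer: -2120281/25 ≈ -84811.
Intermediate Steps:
Q(q) = -42/q
-84811 + Q(-437 - 1*(-612)) = -84811 - 42/(-437 - 1*(-612)) = -84811 - 42/(-437 + 612) = -84811 - 42/175 = -84811 - 42*1/175 = -84811 - 6/25 = -2120281/25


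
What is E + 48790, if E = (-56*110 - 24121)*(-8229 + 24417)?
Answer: -490140038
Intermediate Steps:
E = -490188828 (E = (-6160 - 24121)*16188 = -30281*16188 = -490188828)
E + 48790 = -490188828 + 48790 = -490140038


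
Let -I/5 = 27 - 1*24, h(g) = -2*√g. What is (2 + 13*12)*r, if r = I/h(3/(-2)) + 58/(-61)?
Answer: -9164/61 - 395*I*√6 ≈ -150.23 - 967.55*I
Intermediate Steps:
I = -15 (I = -5*(27 - 1*24) = -5*(27 - 24) = -5*3 = -15)
r = -58/61 - 5*I*√6/2 (r = -15*I*√6/6 + 58/(-61) = -15*I*√6/6 + 58*(-1/61) = -15*I*√6/6 - 58/61 = -5*I*√6/2 - 58/61 = -58/61 - 5*I*√6/2 ≈ -0.95082 - 6.1237*I)
(2 + 13*12)*r = (2 + 13*12)*(-58/61 - 5*I*√6/2) = (2 + 156)*(-58/61 - 5*I*√6/2) = 158*(-58/61 - 5*I*√6/2) = -9164/61 - 395*I*√6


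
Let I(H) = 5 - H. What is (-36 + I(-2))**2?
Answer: 841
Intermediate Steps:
(-36 + I(-2))**2 = (-36 + (5 - 1*(-2)))**2 = (-36 + (5 + 2))**2 = (-36 + 7)**2 = (-29)**2 = 841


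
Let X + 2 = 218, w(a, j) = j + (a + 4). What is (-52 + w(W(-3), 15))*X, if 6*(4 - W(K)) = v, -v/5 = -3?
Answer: -6804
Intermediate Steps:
v = 15 (v = -5*(-3) = 15)
W(K) = 3/2 (W(K) = 4 - ⅙*15 = 4 - 5/2 = 3/2)
w(a, j) = 4 + a + j (w(a, j) = j + (4 + a) = 4 + a + j)
X = 216 (X = -2 + 218 = 216)
(-52 + w(W(-3), 15))*X = (-52 + (4 + 3/2 + 15))*216 = (-52 + 41/2)*216 = -63/2*216 = -6804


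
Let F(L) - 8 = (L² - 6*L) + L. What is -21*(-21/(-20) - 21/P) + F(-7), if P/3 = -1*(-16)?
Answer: 6331/80 ≈ 79.137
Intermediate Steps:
P = 48 (P = 3*(-1*(-16)) = 3*16 = 48)
F(L) = 8 + L² - 5*L (F(L) = 8 + ((L² - 6*L) + L) = 8 + (L² - 5*L) = 8 + L² - 5*L)
-21*(-21/(-20) - 21/P) + F(-7) = -21*(-21/(-20) - 21/48) + (8 + (-7)² - 5*(-7)) = -21*(-21*(-1/20) - 21*1/48) + (8 + 49 + 35) = -21*(21/20 - 7/16) + 92 = -21*49/80 + 92 = -1029/80 + 92 = 6331/80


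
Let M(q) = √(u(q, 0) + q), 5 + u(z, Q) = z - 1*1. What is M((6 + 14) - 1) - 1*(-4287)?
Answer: 4287 + 4*√2 ≈ 4292.7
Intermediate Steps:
u(z, Q) = -6 + z (u(z, Q) = -5 + (z - 1*1) = -5 + (z - 1) = -5 + (-1 + z) = -6 + z)
M(q) = √(-6 + 2*q) (M(q) = √((-6 + q) + q) = √(-6 + 2*q))
M((6 + 14) - 1) - 1*(-4287) = √(-6 + 2*((6 + 14) - 1)) - 1*(-4287) = √(-6 + 2*(20 - 1)) + 4287 = √(-6 + 2*19) + 4287 = √(-6 + 38) + 4287 = √32 + 4287 = 4*√2 + 4287 = 4287 + 4*√2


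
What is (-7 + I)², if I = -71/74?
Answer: 346921/5476 ≈ 63.353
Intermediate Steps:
I = -71/74 (I = -71*1/74 = -71/74 ≈ -0.95946)
(-7 + I)² = (-7 - 71/74)² = (-589/74)² = 346921/5476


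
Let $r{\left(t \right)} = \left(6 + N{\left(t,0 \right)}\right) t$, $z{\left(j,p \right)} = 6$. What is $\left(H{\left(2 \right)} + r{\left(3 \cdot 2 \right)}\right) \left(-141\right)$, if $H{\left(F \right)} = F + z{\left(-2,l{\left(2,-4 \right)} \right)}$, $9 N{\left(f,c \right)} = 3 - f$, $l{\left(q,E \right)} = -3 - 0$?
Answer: $-5922$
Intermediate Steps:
$l{\left(q,E \right)} = -3$ ($l{\left(q,E \right)} = -3 + 0 = -3$)
$N{\left(f,c \right)} = \frac{1}{3} - \frac{f}{9}$ ($N{\left(f,c \right)} = \frac{3 - f}{9} = \frac{1}{3} - \frac{f}{9}$)
$H{\left(F \right)} = 6 + F$ ($H{\left(F \right)} = F + 6 = 6 + F$)
$r{\left(t \right)} = t \left(\frac{19}{3} - \frac{t}{9}\right)$ ($r{\left(t \right)} = \left(6 - \left(- \frac{1}{3} + \frac{t}{9}\right)\right) t = \left(\frac{19}{3} - \frac{t}{9}\right) t = t \left(\frac{19}{3} - \frac{t}{9}\right)$)
$\left(H{\left(2 \right)} + r{\left(3 \cdot 2 \right)}\right) \left(-141\right) = \left(\left(6 + 2\right) + \frac{3 \cdot 2 \left(57 - 3 \cdot 2\right)}{9}\right) \left(-141\right) = \left(8 + \frac{1}{9} \cdot 6 \left(57 - 6\right)\right) \left(-141\right) = \left(8 + \frac{1}{9} \cdot 6 \cdot 51\right) \left(-141\right) = \left(8 + 34\right) \left(-141\right) = 42 \left(-141\right) = -5922$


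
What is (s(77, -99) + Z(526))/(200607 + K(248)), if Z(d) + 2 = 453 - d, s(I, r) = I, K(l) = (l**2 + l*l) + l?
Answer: 2/323863 ≈ 6.1754e-6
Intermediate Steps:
K(l) = l + 2*l**2 (K(l) = (l**2 + l**2) + l = 2*l**2 + l = l + 2*l**2)
Z(d) = 451 - d (Z(d) = -2 + (453 - d) = 451 - d)
(s(77, -99) + Z(526))/(200607 + K(248)) = (77 + (451 - 1*526))/(200607 + 248*(1 + 2*248)) = (77 + (451 - 526))/(200607 + 248*(1 + 496)) = (77 - 75)/(200607 + 248*497) = 2/(200607 + 123256) = 2/323863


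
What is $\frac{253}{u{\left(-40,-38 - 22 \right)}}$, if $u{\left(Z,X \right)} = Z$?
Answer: $- \frac{253}{40} \approx -6.325$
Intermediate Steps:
$\frac{253}{u{\left(-40,-38 - 22 \right)}} = \frac{253}{-40} = 253 \left(- \frac{1}{40}\right) = - \frac{253}{40}$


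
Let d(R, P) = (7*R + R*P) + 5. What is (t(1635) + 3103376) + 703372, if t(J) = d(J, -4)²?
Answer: 27914848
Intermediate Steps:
d(R, P) = 5 + 7*R + P*R (d(R, P) = (7*R + P*R) + 5 = 5 + 7*R + P*R)
t(J) = (5 + 3*J)² (t(J) = (5 + 7*J - 4*J)² = (5 + 3*J)²)
(t(1635) + 3103376) + 703372 = ((5 + 3*1635)² + 3103376) + 703372 = ((5 + 4905)² + 3103376) + 703372 = (4910² + 3103376) + 703372 = (24108100 + 3103376) + 703372 = 27211476 + 703372 = 27914848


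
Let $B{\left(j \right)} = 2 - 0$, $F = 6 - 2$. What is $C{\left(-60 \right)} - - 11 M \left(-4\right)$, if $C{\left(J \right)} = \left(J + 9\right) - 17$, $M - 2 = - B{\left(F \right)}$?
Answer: $-68$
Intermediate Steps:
$F = 4$ ($F = 6 - 2 = 4$)
$B{\left(j \right)} = 2$ ($B{\left(j \right)} = 2 + 0 = 2$)
$M = 0$ ($M = 2 - 2 = 0$)
$C{\left(J \right)} = -8 + J$ ($C{\left(J \right)} = \left(9 + J\right) - 17 = -8 + J$)
$C{\left(-60 \right)} - - 11 M \left(-4\right) = \left(-8 - 60\right) - \left(-11\right) 0 \left(-4\right) = -68 - 0 \left(-4\right) = -68 - 0 = -68 + 0 = -68$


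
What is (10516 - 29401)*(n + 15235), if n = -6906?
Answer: -157293165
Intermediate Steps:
(10516 - 29401)*(n + 15235) = (10516 - 29401)*(-6906 + 15235) = -18885*8329 = -157293165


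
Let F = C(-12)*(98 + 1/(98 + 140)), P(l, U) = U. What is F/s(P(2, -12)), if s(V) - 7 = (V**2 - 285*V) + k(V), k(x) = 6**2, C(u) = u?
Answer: -139950/429233 ≈ -0.32605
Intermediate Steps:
k(x) = 36
s(V) = 43 + V**2 - 285*V (s(V) = 7 + ((V**2 - 285*V) + 36) = 7 + (36 + V**2 - 285*V) = 43 + V**2 - 285*V)
F = -139950/119 (F = -12*(98 + 1/(98 + 140)) = -12*(98 + 1/238) = -12*23325/238 = -139950/119 ≈ -1176.1)
F/s(P(2, -12)) = -139950/(119*(43 + (-12)**2 - 285*(-12))) = -139950/(119*(43 + 144 + 3420)) = -139950/119/3607 = -139950/119*1/3607 = -139950/429233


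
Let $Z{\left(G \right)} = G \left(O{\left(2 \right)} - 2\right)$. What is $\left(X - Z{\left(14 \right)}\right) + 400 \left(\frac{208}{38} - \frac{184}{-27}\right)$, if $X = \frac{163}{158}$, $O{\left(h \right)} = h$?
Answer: $\frac{398496419}{81054} \approx 4916.4$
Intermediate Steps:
$X = \frac{163}{158}$ ($X = 163 \cdot \frac{1}{158} = \frac{163}{158} \approx 1.0316$)
$Z{\left(G \right)} = 0$ ($Z{\left(G \right)} = G \left(2 - 2\right) = G 0 = 0$)
$\left(X - Z{\left(14 \right)}\right) + 400 \left(\frac{208}{38} - \frac{184}{-27}\right) = \left(\frac{163}{158} - 0\right) + 400 \left(\frac{208}{38} - \frac{184}{-27}\right) = \left(\frac{163}{158} + 0\right) + 400 \left(208 \cdot \frac{1}{38} - - \frac{184}{27}\right) = \frac{163}{158} + 400 \left(\frac{104}{19} + \frac{184}{27}\right) = \frac{163}{158} + 400 \cdot \frac{6304}{513} = \frac{163}{158} + \frac{2521600}{513} = \frac{398496419}{81054}$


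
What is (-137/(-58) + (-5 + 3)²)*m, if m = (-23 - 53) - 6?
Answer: -15129/29 ≈ -521.69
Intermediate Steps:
m = -82 (m = -76 - 6 = -82)
(-137/(-58) + (-5 + 3)²)*m = (-137/(-58) + (-5 + 3)²)*(-82) = (-137*(-1/58) + (-2)²)*(-82) = (137/58 + 4)*(-82) = (369/58)*(-82) = -15129/29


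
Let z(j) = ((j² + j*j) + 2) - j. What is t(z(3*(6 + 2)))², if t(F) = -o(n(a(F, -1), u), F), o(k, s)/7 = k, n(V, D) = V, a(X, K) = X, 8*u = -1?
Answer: 62568100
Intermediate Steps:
u = -⅛ (u = (⅛)*(-1) = -⅛ ≈ -0.12500)
o(k, s) = 7*k
z(j) = 2 - j + 2*j² (z(j) = ((j² + j²) + 2) - j = (2*j² + 2) - j = (2 + 2*j²) - j = 2 - j + 2*j²)
t(F) = -7*F
t(z(3*(6 + 2)))² = (-7*(2 - 3*(6 + 2) + 2*(3*(6 + 2))²))² = (-7*(2 - 3*8 + 2*(3*8)²))² = (-7*(2 - 1*24 + 2*24²))² = (-7*(2 - 24 + 2*576))² = (-7*(2 - 24 + 1152))² = (-7*1130)² = (-7910)² = 62568100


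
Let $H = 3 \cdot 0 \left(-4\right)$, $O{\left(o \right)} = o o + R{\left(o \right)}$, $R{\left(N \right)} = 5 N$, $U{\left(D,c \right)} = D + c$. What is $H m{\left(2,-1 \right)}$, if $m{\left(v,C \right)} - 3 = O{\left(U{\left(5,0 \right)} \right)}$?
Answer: $0$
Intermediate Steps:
$O{\left(o \right)} = o^{2} + 5 o$ ($O{\left(o \right)} = o o + 5 o = o^{2} + 5 o$)
$m{\left(v,C \right)} = 53$ ($m{\left(v,C \right)} = 3 + \left(5 + 0\right) \left(5 + \left(5 + 0\right)\right) = 3 + 5 \left(5 + 5\right) = 3 + 5 \cdot 10 = 3 + 50 = 53$)
$H = 0$ ($H = 0 \left(-4\right) = 0$)
$H m{\left(2,-1 \right)} = 0 \cdot 53 = 0$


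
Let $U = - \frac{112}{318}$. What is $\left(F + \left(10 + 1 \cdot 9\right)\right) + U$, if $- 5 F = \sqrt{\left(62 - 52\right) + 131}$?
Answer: $\frac{2965}{159} - \frac{\sqrt{141}}{5} \approx 16.273$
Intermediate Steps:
$U = - \frac{56}{159}$ ($U = \left(-112\right) \frac{1}{318} = - \frac{56}{159} \approx -0.3522$)
$F = - \frac{\sqrt{141}}{5}$ ($F = - \frac{\sqrt{\left(62 - 52\right) + 131}}{5} = - \frac{\sqrt{10 + 131}}{5} = - \frac{\sqrt{141}}{5} \approx -2.3749$)
$\left(F + \left(10 + 1 \cdot 9\right)\right) + U = \left(- \frac{\sqrt{141}}{5} + \left(10 + 1 \cdot 9\right)\right) - \frac{56}{159} = \left(- \frac{\sqrt{141}}{5} + \left(10 + 9\right)\right) - \frac{56}{159} = \left(- \frac{\sqrt{141}}{5} + 19\right) - \frac{56}{159} = \left(19 - \frac{\sqrt{141}}{5}\right) - \frac{56}{159} = \frac{2965}{159} - \frac{\sqrt{141}}{5}$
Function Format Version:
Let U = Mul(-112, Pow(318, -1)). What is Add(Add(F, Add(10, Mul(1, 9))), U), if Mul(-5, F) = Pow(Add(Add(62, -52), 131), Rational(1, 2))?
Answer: Add(Rational(2965, 159), Mul(Rational(-1, 5), Pow(141, Rational(1, 2)))) ≈ 16.273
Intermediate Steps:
U = Rational(-56, 159) (U = Mul(-112, Rational(1, 318)) = Rational(-56, 159) ≈ -0.35220)
F = Mul(Rational(-1, 5), Pow(141, Rational(1, 2))) (F = Mul(Rational(-1, 5), Pow(Add(Add(62, -52), 131), Rational(1, 2))) = Mul(Rational(-1, 5), Pow(Add(10, 131), Rational(1, 2))) = Mul(Rational(-1, 5), Pow(141, Rational(1, 2))) ≈ -2.3749)
Add(Add(F, Add(10, Mul(1, 9))), U) = Add(Add(Mul(Rational(-1, 5), Pow(141, Rational(1, 2))), Add(10, Mul(1, 9))), Rational(-56, 159)) = Add(Add(Mul(Rational(-1, 5), Pow(141, Rational(1, 2))), Add(10, 9)), Rational(-56, 159)) = Add(Add(Mul(Rational(-1, 5), Pow(141, Rational(1, 2))), 19), Rational(-56, 159)) = Add(Add(19, Mul(Rational(-1, 5), Pow(141, Rational(1, 2)))), Rational(-56, 159)) = Add(Rational(2965, 159), Mul(Rational(-1, 5), Pow(141, Rational(1, 2))))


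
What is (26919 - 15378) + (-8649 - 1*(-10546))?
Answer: 13438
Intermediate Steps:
(26919 - 15378) + (-8649 - 1*(-10546)) = 11541 + (-8649 + 10546) = 11541 + 1897 = 13438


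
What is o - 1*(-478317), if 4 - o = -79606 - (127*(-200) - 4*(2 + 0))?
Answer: 532519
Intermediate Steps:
o = 54202 (o = 4 - (-79606 - (127*(-200) - 4*(2 + 0))) = 4 - (-79606 - (-25400 - 4*2)) = 4 - (-79606 - (-25400 - 8)) = 4 - (-79606 - 1*(-25408)) = 4 - (-79606 + 25408) = 4 - 1*(-54198) = 4 + 54198 = 54202)
o - 1*(-478317) = 54202 - 1*(-478317) = 54202 + 478317 = 532519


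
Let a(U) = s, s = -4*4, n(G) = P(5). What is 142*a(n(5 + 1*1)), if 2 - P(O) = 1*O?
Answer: -2272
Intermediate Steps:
P(O) = 2 - O
n(G) = -3 (n(G) = 2 - 1*5 = 2 - 5 = -3)
s = -16
a(U) = -16
142*a(n(5 + 1*1)) = 142*(-16) = -2272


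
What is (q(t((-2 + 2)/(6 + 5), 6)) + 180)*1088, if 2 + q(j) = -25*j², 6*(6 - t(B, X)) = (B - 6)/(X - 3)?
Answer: -8076224/9 ≈ -8.9736e+5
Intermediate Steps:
t(B, X) = 6 - (-6 + B)/(6*(-3 + X)) (t(B, X) = 6 - (B - 6)/(6*(X - 3)) = 6 - (-6 + B)/(6*(-3 + X)))
q(j) = -2 - 25*j²
(q(t((-2 + 2)/(6 + 5), 6)) + 180)*1088 = ((-2 - 25*(-102 - (-2 + 2)/(6 + 5) + 36*6)²/(36*(-3 + 6)²)) + 180)*1088 = ((-2 - 25*(-102 - 0/11 + 216)²/324) + 180)*1088 = ((-2 - 25*(-102 - 1*0 + 216)²/324) + 180)*1088 = ((-2 - 25*(-102 + 0 + 216)²/324) + 180)*1088 = ((-2 - 25*((⅙)*(⅓)*114)²) + 180)*1088 = ((-2 - 25*(19/3)²) + 180)*1088 = ((-2 - 25*361/9) + 180)*1088 = ((-2 - 9025/9) + 180)*1088 = (-9043/9 + 180)*1088 = -7423/9*1088 = -8076224/9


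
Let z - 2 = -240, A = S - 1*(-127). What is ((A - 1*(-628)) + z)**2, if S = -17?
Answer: 250000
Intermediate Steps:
A = 110 (A = -17 - 1*(-127) = -17 + 127 = 110)
z = -238 (z = 2 - 240 = -238)
((A - 1*(-628)) + z)**2 = ((110 - 1*(-628)) - 238)**2 = ((110 + 628) - 238)**2 = (738 - 238)**2 = 500**2 = 250000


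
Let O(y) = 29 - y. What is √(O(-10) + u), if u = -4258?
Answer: I*√4219 ≈ 64.954*I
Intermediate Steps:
√(O(-10) + u) = √((29 - 1*(-10)) - 4258) = √((29 + 10) - 4258) = √(39 - 4258) = √(-4219) = I*√4219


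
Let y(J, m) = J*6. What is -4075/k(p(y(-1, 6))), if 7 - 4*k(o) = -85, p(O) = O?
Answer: -4075/23 ≈ -177.17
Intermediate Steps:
y(J, m) = 6*J
k(o) = 23 (k(o) = 7/4 - ¼*(-85) = 7/4 + 85/4 = 23)
-4075/k(p(y(-1, 6))) = -4075/23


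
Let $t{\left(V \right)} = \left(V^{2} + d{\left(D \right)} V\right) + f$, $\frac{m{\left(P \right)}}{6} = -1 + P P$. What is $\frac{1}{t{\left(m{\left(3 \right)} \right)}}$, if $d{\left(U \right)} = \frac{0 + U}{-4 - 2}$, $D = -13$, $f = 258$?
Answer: $\frac{1}{2666} \approx 0.00037509$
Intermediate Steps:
$d{\left(U \right)} = - \frac{U}{6}$ ($d{\left(U \right)} = \frac{U}{-6} = U \left(- \frac{1}{6}\right) = - \frac{U}{6}$)
$m{\left(P \right)} = -6 + 6 P^{2}$ ($m{\left(P \right)} = 6 \left(-1 + P P\right) = 6 \left(-1 + P^{2}\right) = -6 + 6 P^{2}$)
$t{\left(V \right)} = 258 + V^{2} + \frac{13 V}{6}$ ($t{\left(V \right)} = \left(V^{2} + \left(- \frac{1}{6}\right) \left(-13\right) V\right) + 258 = \left(V^{2} + \frac{13 V}{6}\right) + 258 = 258 + V^{2} + \frac{13 V}{6}$)
$\frac{1}{t{\left(m{\left(3 \right)} \right)}} = \frac{1}{258 + \left(-6 + 6 \cdot 3^{2}\right)^{2} + \frac{13 \left(-6 + 6 \cdot 3^{2}\right)}{6}} = \frac{1}{258 + \left(-6 + 6 \cdot 9\right)^{2} + \frac{13 \left(-6 + 6 \cdot 9\right)}{6}} = \frac{1}{258 + \left(-6 + 54\right)^{2} + \frac{13 \left(-6 + 54\right)}{6}} = \frac{1}{258 + 48^{2} + \frac{13}{6} \cdot 48} = \frac{1}{258 + 2304 + 104} = \frac{1}{2666}$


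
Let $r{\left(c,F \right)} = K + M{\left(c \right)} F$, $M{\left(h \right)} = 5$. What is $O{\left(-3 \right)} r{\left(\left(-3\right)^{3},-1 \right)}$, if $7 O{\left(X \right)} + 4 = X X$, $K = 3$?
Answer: $- \frac{10}{7} \approx -1.4286$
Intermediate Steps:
$O{\left(X \right)} = - \frac{4}{7} + \frac{X^{2}}{7}$ ($O{\left(X \right)} = - \frac{4}{7} + \frac{X X}{7} = - \frac{4}{7} + \frac{X^{2}}{7}$)
$r{\left(c,F \right)} = 3 + 5 F$
$O{\left(-3 \right)} r{\left(\left(-3\right)^{3},-1 \right)} = \left(- \frac{4}{7} + \frac{\left(-3\right)^{2}}{7}\right) \left(3 + 5 \left(-1\right)\right) = \left(- \frac{4}{7} + \frac{1}{7} \cdot 9\right) \left(3 - 5\right) = \left(- \frac{4}{7} + \frac{9}{7}\right) \left(-2\right) = \frac{5}{7} \left(-2\right) = - \frac{10}{7}$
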